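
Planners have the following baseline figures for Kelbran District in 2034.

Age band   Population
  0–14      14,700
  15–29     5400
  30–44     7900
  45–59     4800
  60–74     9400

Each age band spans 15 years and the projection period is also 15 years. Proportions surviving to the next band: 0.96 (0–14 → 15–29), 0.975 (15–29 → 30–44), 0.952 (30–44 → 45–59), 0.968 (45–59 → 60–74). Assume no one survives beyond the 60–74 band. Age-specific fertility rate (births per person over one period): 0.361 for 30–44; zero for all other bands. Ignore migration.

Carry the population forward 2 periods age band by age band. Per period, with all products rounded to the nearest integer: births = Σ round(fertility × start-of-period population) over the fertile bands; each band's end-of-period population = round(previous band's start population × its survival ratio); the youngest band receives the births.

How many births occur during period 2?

After projecting period 1:
Births: 7900 * 0.361 = 2852
15–29: 14700 * 0.96 = 14112
30–44: 5400 * 0.975 = 5265
45–59: 7900 * 0.952 = 7521
60–74: 4800 * 0.968 = 4646
End of period: [2852, 14112, 5265, 7521, 4646]
After projecting period 2:
Births: 5265 * 0.361 = 1901
15–29: 2852 * 0.96 = 2738
30–44: 14112 * 0.975 = 13759
45–59: 5265 * 0.952 = 5012
60–74: 7521 * 0.968 = 7280
End of period: [1901, 2738, 13759, 5012, 7280]

1901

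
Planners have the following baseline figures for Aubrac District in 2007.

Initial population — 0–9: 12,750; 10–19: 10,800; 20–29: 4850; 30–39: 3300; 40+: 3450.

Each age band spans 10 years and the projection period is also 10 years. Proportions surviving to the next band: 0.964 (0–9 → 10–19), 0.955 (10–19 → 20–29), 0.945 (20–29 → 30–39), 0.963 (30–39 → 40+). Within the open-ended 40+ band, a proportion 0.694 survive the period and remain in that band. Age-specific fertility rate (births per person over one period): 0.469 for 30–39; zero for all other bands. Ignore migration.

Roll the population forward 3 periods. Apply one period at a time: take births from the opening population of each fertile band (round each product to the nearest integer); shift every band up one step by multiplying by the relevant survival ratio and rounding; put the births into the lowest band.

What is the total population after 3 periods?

34292

[period 1]
Births: 3300 × 0.469 = 1548
10–19: 12750 × 0.964 = 12291
20–29: 10800 × 0.955 = 10314
30–39: 4850 × 0.945 = 4583
40+: 3300 × 0.963 + 3450 × 0.694 = 3178 + 2394 = 5572
Population now: 0–9=1548, 10–19=12291, 20–29=10314, 30–39=4583, 40+=5572
[period 2]
Births: 4583 × 0.469 = 2149
10–19: 1548 × 0.964 = 1492
20–29: 12291 × 0.955 = 11738
30–39: 10314 × 0.945 = 9747
40+: 4583 × 0.963 + 5572 × 0.694 = 4413 + 3867 = 8280
Population now: 0–9=2149, 10–19=1492, 20–29=11738, 30–39=9747, 40+=8280
[period 3]
Births: 9747 × 0.469 = 4571
10–19: 2149 × 0.964 = 2072
20–29: 1492 × 0.955 = 1425
30–39: 11738 × 0.945 = 11092
40+: 9747 × 0.963 + 8280 × 0.694 = 9386 + 5746 = 15132
Population now: 0–9=4571, 10–19=2072, 20–29=1425, 30–39=11092, 40+=15132
Total after period 3: 4571 + 2072 + 1425 + 11092 + 15132 = 34292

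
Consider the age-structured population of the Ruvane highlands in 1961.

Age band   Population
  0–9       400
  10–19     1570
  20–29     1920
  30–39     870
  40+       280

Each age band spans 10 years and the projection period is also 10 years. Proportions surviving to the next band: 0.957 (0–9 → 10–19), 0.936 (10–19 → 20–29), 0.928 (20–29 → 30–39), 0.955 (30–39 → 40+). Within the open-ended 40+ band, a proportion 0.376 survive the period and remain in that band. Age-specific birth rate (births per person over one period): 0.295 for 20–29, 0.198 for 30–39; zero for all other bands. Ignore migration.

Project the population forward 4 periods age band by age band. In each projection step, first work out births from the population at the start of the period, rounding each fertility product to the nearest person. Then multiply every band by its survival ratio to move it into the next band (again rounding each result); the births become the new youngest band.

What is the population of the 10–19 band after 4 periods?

360

[period 1]
Births: 1920 × 0.295 = 566, 870 × 0.198 = 172 → total 738
10–19: 400 × 0.957 = 383
20–29: 1570 × 0.936 = 1470
30–39: 1920 × 0.928 = 1782
40+: 870 × 0.955 + 280 × 0.376 = 831 + 105 = 936
Giving 738 / 383 / 1470 / 1782 / 936.
[period 2]
Births: 1470 × 0.295 = 434, 1782 × 0.198 = 353 → total 787
10–19: 738 × 0.957 = 706
20–29: 383 × 0.936 = 358
30–39: 1470 × 0.928 = 1364
40+: 1782 × 0.955 + 936 × 0.376 = 1702 + 352 = 2054
Giving 787 / 706 / 358 / 1364 / 2054.
[period 3]
Births: 358 × 0.295 = 106, 1364 × 0.198 = 270 → total 376
10–19: 787 × 0.957 = 753
20–29: 706 × 0.936 = 661
30–39: 358 × 0.928 = 332
40+: 1364 × 0.955 + 2054 × 0.376 = 1303 + 772 = 2075
Giving 376 / 753 / 661 / 332 / 2075.
[period 4]
Births: 661 × 0.295 = 195, 332 × 0.198 = 66 → total 261
10–19: 376 × 0.957 = 360
20–29: 753 × 0.936 = 705
30–39: 661 × 0.928 = 613
40+: 332 × 0.955 + 2075 × 0.376 = 317 + 780 = 1097
Giving 261 / 360 / 705 / 613 / 1097.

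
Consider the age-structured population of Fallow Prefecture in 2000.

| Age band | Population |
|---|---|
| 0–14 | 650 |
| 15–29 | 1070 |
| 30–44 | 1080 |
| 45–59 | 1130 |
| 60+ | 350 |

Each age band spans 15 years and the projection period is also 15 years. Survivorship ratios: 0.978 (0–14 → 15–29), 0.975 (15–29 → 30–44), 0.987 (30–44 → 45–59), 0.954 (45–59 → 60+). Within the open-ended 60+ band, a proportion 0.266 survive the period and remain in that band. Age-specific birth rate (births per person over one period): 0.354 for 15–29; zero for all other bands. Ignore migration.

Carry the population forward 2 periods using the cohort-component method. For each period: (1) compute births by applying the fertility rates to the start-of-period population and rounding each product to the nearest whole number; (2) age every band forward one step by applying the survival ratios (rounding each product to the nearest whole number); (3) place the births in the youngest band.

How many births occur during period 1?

Period 1.
Births: 1070 × 0.354 = 379
15–29: 650 × 0.978 = 636
30–44: 1070 × 0.975 = 1043
45–59: 1080 × 0.987 = 1066
60+: 1130 × 0.954 + 350 × 0.266 = 1078 + 93 = 1171
Population now: 0–14=379, 15–29=636, 30–44=1043, 45–59=1066, 60+=1171

379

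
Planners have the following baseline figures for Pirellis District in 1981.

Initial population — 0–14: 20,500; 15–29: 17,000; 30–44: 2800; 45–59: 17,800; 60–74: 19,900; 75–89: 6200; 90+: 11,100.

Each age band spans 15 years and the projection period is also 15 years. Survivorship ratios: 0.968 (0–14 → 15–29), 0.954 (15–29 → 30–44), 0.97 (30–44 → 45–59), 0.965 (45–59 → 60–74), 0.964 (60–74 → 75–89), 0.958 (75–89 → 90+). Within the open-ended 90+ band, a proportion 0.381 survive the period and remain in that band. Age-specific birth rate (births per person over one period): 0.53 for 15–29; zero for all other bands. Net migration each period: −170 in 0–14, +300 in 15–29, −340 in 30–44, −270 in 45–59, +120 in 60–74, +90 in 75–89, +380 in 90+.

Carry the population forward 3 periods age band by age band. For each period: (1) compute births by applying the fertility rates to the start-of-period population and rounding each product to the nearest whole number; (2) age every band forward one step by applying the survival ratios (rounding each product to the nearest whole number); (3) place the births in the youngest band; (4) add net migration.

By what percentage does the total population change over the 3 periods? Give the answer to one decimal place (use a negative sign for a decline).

-12.4

Call the groups 1 to 7, youngest first.
After projecting period 1:
Births: 17000 × 0.53 = 9010
Group 2: 20500 × 0.968 = 19844
Group 3: 17000 × 0.954 = 16218
Group 4: 2800 × 0.97 = 2716
Group 5: 17800 × 0.965 = 17177
Group 6: 19900 × 0.964 = 19184
Group 7: 6200 × 0.958 + 11100 × 0.381 = 5940 + 4229 = 10169
Net migration: Group 1 − 170 → 8840; Group 2 + 300 → 20144; Group 3 − 340 → 15878; Group 4 − 270 → 2446; Group 5 + 120 → 17297; Group 6 + 90 → 19274; Group 7 + 380 → 10549
End of period: [8840, 20144, 15878, 2446, 17297, 19274, 10549]
After projecting period 2:
Births: 20144 × 0.53 = 10676
Group 2: 8840 × 0.968 = 8557
Group 3: 20144 × 0.954 = 19217
Group 4: 15878 × 0.97 = 15402
Group 5: 2446 × 0.965 = 2360
Group 6: 17297 × 0.964 = 16674
Group 7: 19274 × 0.958 + 10549 × 0.381 = 18464 + 4019 = 22483
Net migration: Group 1 − 170 → 10506; Group 2 + 300 → 8857; Group 3 − 340 → 18877; Group 4 − 270 → 15132; Group 5 + 120 → 2480; Group 6 + 90 → 16764; Group 7 + 380 → 22863
End of period: [10506, 8857, 18877, 15132, 2480, 16764, 22863]
After projecting period 3:
Births: 8857 × 0.53 = 4694
Group 2: 10506 × 0.968 = 10170
Group 3: 8857 × 0.954 = 8450
Group 4: 18877 × 0.97 = 18311
Group 5: 15132 × 0.965 = 14602
Group 6: 2480 × 0.964 = 2391
Group 7: 16764 × 0.958 + 22863 × 0.381 = 16060 + 8711 = 24771
Net migration: Group 1 − 170 → 4524; Group 2 + 300 → 10470; Group 3 − 340 → 8110; Group 4 − 270 → 18041; Group 5 + 120 → 14722; Group 6 + 90 → 2481; Group 7 + 380 → 25151
End of period: [4524, 10470, 8110, 18041, 14722, 2481, 25151]
Total: 95300 → 83499; change = -11801; percentage change = -12.4%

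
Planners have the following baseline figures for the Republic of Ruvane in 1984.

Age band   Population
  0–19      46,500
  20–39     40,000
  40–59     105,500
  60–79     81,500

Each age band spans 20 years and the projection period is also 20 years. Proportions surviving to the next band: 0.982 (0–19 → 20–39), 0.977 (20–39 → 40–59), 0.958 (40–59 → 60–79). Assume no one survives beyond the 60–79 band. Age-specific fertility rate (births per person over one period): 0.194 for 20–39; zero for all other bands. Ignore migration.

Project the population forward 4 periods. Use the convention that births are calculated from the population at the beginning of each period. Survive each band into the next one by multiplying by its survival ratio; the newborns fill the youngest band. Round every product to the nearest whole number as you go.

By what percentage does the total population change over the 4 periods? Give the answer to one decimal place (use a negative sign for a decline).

-93.1

Period 1:
Births: 40000 * 0.194 = 7760
20–39: 46500 * 0.982 = 45663
40–59: 40000 * 0.977 = 39080
60–79: 105500 * 0.958 = 101069
Giving 7760 / 45663 / 39080 / 101069.
Period 2:
Births: 45663 * 0.194 = 8859
20–39: 7760 * 0.982 = 7620
40–59: 45663 * 0.977 = 44613
60–79: 39080 * 0.958 = 37439
Giving 8859 / 7620 / 44613 / 37439.
Period 3:
Births: 7620 * 0.194 = 1478
20–39: 8859 * 0.982 = 8700
40–59: 7620 * 0.977 = 7445
60–79: 44613 * 0.958 = 42739
Giving 1478 / 8700 / 7445 / 42739.
Period 4:
Births: 8700 * 0.194 = 1688
20–39: 1478 * 0.982 = 1451
40–59: 8700 * 0.977 = 8500
60–79: 7445 * 0.958 = 7132
Giving 1688 / 1451 / 8500 / 7132.
Total: 273500 → 18771; change = -254729; percentage change = -93.1%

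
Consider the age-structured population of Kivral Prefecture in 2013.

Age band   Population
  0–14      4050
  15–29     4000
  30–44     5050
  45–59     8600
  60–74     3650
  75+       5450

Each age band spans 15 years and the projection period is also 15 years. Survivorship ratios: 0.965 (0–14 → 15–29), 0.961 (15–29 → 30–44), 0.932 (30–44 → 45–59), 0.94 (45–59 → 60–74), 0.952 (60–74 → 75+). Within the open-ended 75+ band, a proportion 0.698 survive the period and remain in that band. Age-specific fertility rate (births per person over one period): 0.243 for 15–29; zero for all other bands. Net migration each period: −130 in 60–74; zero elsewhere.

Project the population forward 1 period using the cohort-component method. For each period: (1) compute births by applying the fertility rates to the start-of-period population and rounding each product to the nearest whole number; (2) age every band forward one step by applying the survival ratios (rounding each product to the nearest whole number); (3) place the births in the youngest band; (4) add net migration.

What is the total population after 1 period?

(Bands numbered youngest = 1 to oldest = 6.)
Period 1:
Births: 4000 × 0.243 = 972
Band 2: 4050 × 0.965 = 3908
Band 3: 4000 × 0.961 = 3844
Band 4: 5050 × 0.932 = 4707
Band 5: 8600 × 0.94 = 8084
Band 6: 3650 × 0.952 + 5450 × 0.698 = 3475 + 3804 = 7279
Net migration: Band 5 − 130 → 7954
Giving 972 / 3908 / 3844 / 4707 / 7954 / 7279.
Total after period 1: 972 + 3908 + 3844 + 4707 + 7954 + 7279 = 28664

28664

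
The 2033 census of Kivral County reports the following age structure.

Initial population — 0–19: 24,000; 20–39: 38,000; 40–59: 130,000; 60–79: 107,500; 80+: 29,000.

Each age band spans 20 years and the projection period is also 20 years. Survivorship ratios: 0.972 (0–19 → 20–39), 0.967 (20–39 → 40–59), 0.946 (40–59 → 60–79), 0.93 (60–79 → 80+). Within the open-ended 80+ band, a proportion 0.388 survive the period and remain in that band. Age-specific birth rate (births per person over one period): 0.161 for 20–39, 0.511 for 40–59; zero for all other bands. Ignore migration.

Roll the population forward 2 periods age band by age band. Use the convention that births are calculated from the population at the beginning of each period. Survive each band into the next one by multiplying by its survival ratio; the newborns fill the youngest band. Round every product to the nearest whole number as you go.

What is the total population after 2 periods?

307897

Numbering the bands 1..5 from youngest to oldest:
Period 1:
Births: 38000 × 0.161 = 6118 ; 130000 × 0.511 = 66430 — total 72548
Band 2: 24000 × 0.972 = 23328
Band 3: 38000 × 0.967 = 36746
Band 4: 130000 × 0.946 = 122980
Band 5: 107500 × 0.93 + 29000 × 0.388 = 99975 + 11252 = 111227
Giving 72548 / 23328 / 36746 / 122980 / 111227.
Period 2:
Births: 23328 × 0.161 = 3756 ; 36746 × 0.511 = 18777 — total 22533
Band 2: 72548 × 0.972 = 70517
Band 3: 23328 × 0.967 = 22558
Band 4: 36746 × 0.946 = 34762
Band 5: 122980 × 0.93 + 111227 × 0.388 = 114371 + 43156 = 157527
Giving 22533 / 70517 / 22558 / 34762 / 157527.
Total after period 2: 22533 + 70517 + 22558 + 34762 + 157527 = 307897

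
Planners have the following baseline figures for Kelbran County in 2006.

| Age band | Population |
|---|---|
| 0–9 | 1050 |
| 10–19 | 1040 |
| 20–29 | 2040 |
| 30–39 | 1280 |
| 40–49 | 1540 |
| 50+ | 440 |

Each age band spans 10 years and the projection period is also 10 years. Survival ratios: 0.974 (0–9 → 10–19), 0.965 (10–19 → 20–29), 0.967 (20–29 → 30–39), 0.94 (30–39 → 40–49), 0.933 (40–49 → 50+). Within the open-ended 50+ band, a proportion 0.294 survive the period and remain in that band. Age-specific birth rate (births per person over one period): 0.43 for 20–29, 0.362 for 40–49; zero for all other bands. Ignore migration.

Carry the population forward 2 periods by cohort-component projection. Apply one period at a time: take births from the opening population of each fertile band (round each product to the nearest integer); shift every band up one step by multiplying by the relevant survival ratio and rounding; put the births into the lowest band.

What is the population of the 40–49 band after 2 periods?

Period 1.
Births: 2040 × 0.43 = 877, 1540 × 0.362 = 557 — total 1434
10–19: 1050 × 0.974 = 1023
20–29: 1040 × 0.965 = 1004
30–39: 2040 × 0.967 = 1973
40–49: 1280 × 0.94 = 1203
50+: 1540 × 0.933 + 440 × 0.294 = 1437 + 129 = 1566
Population now: 0–9=1434, 10–19=1023, 20–29=1004, 30–39=1973, 40–49=1203, 50+=1566
Period 2.
Births: 1004 × 0.43 = 432, 1203 × 0.362 = 435 — total 867
10–19: 1434 × 0.974 = 1397
20–29: 1023 × 0.965 = 987
30–39: 1004 × 0.967 = 971
40–49: 1973 × 0.94 = 1855
50+: 1203 × 0.933 + 1566 × 0.294 = 1122 + 460 = 1582
Population now: 0–9=867, 10–19=1397, 20–29=987, 30–39=971, 40–49=1855, 50+=1582

1855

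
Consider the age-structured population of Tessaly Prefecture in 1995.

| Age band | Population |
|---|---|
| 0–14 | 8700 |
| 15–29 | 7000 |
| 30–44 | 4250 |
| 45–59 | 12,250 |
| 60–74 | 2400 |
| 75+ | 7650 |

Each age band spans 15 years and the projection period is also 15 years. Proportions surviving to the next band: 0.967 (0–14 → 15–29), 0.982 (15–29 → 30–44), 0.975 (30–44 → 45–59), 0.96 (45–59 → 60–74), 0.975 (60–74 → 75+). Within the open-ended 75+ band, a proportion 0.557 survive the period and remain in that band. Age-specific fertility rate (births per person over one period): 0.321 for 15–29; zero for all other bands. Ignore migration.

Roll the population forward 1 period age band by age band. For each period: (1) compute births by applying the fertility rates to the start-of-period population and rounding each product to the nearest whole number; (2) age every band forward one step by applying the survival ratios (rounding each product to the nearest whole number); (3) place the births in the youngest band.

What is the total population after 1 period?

Period 1.
Births: 7000 * 0.321 = 2247
15–29: 8700 * 0.967 = 8413
30–44: 7000 * 0.982 = 6874
45–59: 4250 * 0.975 = 4144
60–74: 12250 * 0.96 = 11760
75+: 2400 * 0.975 + 7650 * 0.557 = 2340 + 4261 = 6601
Population now: 0–14=2247, 15–29=8413, 30–44=6874, 45–59=4144, 60–74=11760, 75+=6601
Total after period 1: 2247 + 8413 + 6874 + 4144 + 11760 + 6601 = 40039

40039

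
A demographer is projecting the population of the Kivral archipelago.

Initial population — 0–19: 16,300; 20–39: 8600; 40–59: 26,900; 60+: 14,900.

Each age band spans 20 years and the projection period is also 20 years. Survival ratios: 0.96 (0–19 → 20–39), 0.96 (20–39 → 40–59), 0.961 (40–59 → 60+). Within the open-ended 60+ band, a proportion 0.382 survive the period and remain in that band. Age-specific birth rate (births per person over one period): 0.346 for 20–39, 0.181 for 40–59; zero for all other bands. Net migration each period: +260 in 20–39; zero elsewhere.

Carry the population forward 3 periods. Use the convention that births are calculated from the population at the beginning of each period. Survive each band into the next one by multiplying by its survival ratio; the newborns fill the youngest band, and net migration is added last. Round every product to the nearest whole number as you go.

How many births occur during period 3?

5460

— Period 1 —
Births: 8600 × 0.346 = 2976 ; 26900 × 0.181 = 4869 → 7845
20–39: 16300 × 0.96 = 15648
40–59: 8600 × 0.96 = 8256
60+: 26900 × 0.961 + 14900 × 0.382 = 25851 + 5692 = 31543
Net migration: 20–39 + 260 → 15908
End of period: [7845, 15908, 8256, 31543]
— Period 2 —
Births: 15908 × 0.346 = 5504 ; 8256 × 0.181 = 1494 → 6998
20–39: 7845 × 0.96 = 7531
40–59: 15908 × 0.96 = 15272
60+: 8256 × 0.961 + 31543 × 0.382 = 7934 + 12049 = 19983
Net migration: 20–39 + 260 → 7791
End of period: [6998, 7791, 15272, 19983]
— Period 3 —
Births: 7791 × 0.346 = 2696 ; 15272 × 0.181 = 2764 → 5460
20–39: 6998 × 0.96 = 6718
40–59: 7791 × 0.96 = 7479
60+: 15272 × 0.961 + 19983 × 0.382 = 14676 + 7634 = 22310
Net migration: 20–39 + 260 → 6978
End of period: [5460, 6978, 7479, 22310]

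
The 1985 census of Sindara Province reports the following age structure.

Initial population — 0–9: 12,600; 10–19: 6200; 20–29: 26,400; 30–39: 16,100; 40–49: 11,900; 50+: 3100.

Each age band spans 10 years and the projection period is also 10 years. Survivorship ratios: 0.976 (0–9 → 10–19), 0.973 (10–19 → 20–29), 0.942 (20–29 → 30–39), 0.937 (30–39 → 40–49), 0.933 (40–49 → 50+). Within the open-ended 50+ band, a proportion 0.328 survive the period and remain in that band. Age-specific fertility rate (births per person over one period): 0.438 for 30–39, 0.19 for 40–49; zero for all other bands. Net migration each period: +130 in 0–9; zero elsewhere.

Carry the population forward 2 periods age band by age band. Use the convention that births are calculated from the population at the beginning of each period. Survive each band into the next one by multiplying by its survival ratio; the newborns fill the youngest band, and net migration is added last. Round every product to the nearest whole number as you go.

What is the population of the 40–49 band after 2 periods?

23302

Period 1:
Births: 16100 * 0.438 = 7052  |  11900 * 0.19 = 2261 — total 9313
10–19: 12600 * 0.976 = 12298
20–29: 6200 * 0.973 = 6033
30–39: 26400 * 0.942 = 24869
40–49: 16100 * 0.937 = 15086
50+: 11900 * 0.933 + 3100 * 0.328 = 11103 + 1017 = 12120
Net migration: 0–9 + 130 → 9443
→ [9443, 12298, 6033, 24869, 15086, 12120]
Period 2:
Births: 24869 * 0.438 = 10893  |  15086 * 0.19 = 2866 — total 13759
10–19: 9443 * 0.976 = 9216
20–29: 12298 * 0.973 = 11966
30–39: 6033 * 0.942 = 5683
40–49: 24869 * 0.937 = 23302
50+: 15086 * 0.933 + 12120 * 0.328 = 14075 + 3975 = 18050
Net migration: 0–9 + 130 → 13889
→ [13889, 9216, 11966, 5683, 23302, 18050]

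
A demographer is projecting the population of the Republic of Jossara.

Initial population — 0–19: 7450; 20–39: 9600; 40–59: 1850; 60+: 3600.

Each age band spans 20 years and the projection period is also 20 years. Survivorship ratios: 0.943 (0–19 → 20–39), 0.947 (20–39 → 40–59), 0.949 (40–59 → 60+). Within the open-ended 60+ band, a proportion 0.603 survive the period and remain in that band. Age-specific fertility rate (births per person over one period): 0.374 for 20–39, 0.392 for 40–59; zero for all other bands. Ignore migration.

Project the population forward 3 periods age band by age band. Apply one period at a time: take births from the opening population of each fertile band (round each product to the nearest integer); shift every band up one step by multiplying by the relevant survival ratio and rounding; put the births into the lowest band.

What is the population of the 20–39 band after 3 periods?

5838

Numbering the groups 1..4 from youngest to oldest:
— Period 1 —
Births: 9600 × 0.374 = 3590 ; 1850 × 0.392 = 725 → total 4315
Group 2: 7450 × 0.943 = 7025
Group 3: 9600 × 0.947 = 9091
Group 4: 1850 × 0.949 + 3600 × 0.603 = 1756 + 2171 = 3927
Giving 4315 / 7025 / 9091 / 3927.
— Period 2 —
Births: 7025 × 0.374 = 2627 ; 9091 × 0.392 = 3564 → total 6191
Group 2: 4315 × 0.943 = 4069
Group 3: 7025 × 0.947 = 6653
Group 4: 9091 × 0.949 + 3927 × 0.603 = 8627 + 2368 = 10995
Giving 6191 / 4069 / 6653 / 10995.
— Period 3 —
Births: 4069 × 0.374 = 1522 ; 6653 × 0.392 = 2608 → total 4130
Group 2: 6191 × 0.943 = 5838
Group 3: 4069 × 0.947 = 3853
Group 4: 6653 × 0.949 + 10995 × 0.603 = 6314 + 6630 = 12944
Giving 4130 / 5838 / 3853 / 12944.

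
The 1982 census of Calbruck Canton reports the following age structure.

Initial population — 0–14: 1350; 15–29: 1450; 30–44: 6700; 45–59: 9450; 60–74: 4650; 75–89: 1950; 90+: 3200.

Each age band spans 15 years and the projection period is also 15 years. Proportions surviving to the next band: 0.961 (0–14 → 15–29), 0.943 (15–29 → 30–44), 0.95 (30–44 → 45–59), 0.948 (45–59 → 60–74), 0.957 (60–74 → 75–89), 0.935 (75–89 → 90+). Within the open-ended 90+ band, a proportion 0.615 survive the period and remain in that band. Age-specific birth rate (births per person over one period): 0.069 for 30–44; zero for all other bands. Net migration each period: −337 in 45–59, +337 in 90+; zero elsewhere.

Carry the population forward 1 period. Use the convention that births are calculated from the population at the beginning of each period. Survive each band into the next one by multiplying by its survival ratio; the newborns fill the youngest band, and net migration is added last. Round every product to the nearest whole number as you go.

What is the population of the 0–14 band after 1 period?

Call the bands 1 to 7, youngest first.
Period 1.
Births: 6700 × 0.069 = 462
Band 2: 1350 × 0.961 = 1297
Band 3: 1450 × 0.943 = 1367
Band 4: 6700 × 0.95 = 6365
Band 5: 9450 × 0.948 = 8959
Band 6: 4650 × 0.957 = 4450
Band 7: 1950 × 0.935 + 3200 × 0.615 = 1823 + 1968 = 3791
Net migration: Band 4 − 337 → 6028; Band 7 + 337 → 4128
End of period: [462, 1297, 1367, 6028, 8959, 4450, 4128]

462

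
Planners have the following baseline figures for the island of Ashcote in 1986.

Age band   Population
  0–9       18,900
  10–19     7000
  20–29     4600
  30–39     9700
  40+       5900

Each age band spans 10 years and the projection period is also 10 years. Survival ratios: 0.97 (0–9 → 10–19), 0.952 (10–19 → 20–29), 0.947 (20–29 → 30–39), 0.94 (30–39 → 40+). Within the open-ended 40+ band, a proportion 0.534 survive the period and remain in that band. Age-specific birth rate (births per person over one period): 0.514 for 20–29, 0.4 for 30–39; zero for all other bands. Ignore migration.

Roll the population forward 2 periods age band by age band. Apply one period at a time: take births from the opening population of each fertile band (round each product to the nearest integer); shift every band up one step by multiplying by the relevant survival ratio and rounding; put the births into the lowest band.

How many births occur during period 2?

[period 1]
Births: 4600 * 0.514 = 2364, 9700 * 0.4 = 3880 ⇒ total 6244
10–19: 18900 * 0.97 = 18333
20–29: 7000 * 0.952 = 6664
30–39: 4600 * 0.947 = 4356
40+: 9700 * 0.94 + 5900 * 0.534 = 9118 + 3151 = 12269
End of period: [6244, 18333, 6664, 4356, 12269]
[period 2]
Births: 6664 * 0.514 = 3425, 4356 * 0.4 = 1742 ⇒ total 5167
10–19: 6244 * 0.97 = 6057
20–29: 18333 * 0.952 = 17453
30–39: 6664 * 0.947 = 6311
40+: 4356 * 0.94 + 12269 * 0.534 = 4095 + 6552 = 10647
End of period: [5167, 6057, 17453, 6311, 10647]

5167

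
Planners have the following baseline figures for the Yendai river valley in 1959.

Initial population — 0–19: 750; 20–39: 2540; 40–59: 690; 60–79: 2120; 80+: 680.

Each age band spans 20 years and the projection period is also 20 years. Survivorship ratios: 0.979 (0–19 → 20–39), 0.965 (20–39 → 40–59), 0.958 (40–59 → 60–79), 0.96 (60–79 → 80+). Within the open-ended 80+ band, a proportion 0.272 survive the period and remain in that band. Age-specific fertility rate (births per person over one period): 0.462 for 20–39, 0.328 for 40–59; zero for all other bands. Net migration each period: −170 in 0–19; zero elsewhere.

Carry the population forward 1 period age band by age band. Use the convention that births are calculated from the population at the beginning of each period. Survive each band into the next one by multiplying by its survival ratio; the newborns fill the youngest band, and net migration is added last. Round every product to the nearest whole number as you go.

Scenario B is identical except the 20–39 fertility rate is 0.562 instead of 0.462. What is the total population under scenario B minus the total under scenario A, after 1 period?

254

Let band 1 be 0–19 through band 5 = 80+.
[period 1]
Births: 2540 × 0.462 = 1173 ; 690 × 0.328 = 226 → total 1399
Band 2: 750 × 0.979 = 734
Band 3: 2540 × 0.965 = 2451
Band 4: 690 × 0.958 = 661
Band 5: 2120 × 0.96 + 680 × 0.272 = 2035 + 185 = 2220
Net migration: Band 1 − 170 → 1229
Giving 1229 / 734 / 2451 / 661 / 2220.
Scenario A total after 1 period: 7295
Scenario B projection —
[period 1]
Births: 2540 × 0.562 = 1427 ; 690 × 0.328 = 226 → total 1653
Band 2: 750 × 0.979 = 734
Band 3: 2540 × 0.965 = 2451
Band 4: 690 × 0.958 = 661
Band 5: 2120 × 0.96 + 680 × 0.272 = 2035 + 185 = 2220
Net migration: Band 1 − 170 → 1483
Giving 1483 / 734 / 2451 / 661 / 2220.
Scenario B total after 1 period: 7549
Difference B − A = 7549 − 7295 = 254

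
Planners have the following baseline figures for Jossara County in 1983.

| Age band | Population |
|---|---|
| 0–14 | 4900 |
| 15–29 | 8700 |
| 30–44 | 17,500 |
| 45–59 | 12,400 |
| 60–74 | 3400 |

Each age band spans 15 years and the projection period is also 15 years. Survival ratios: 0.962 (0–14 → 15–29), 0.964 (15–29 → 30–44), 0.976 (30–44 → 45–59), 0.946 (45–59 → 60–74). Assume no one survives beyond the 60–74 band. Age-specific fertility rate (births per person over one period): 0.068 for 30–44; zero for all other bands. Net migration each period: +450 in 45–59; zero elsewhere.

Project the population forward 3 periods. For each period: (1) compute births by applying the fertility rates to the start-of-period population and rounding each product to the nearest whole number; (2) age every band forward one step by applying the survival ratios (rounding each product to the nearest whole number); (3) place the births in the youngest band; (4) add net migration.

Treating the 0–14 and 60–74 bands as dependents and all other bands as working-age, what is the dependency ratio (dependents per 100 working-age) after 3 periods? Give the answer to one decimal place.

Call the bands 1 to 5, youngest first.
— Period 1 —
Births: 17500 × 0.068 = 1190
Band 2: 4900 × 0.962 = 4714
Band 3: 8700 × 0.964 = 8387
Band 4: 17500 × 0.976 = 17080
Band 5: 12400 × 0.946 = 11730
Net migration: Band 4 + 450 → 17530
End of period: [1190, 4714, 8387, 17530, 11730]
— Period 2 —
Births: 8387 × 0.068 = 570
Band 2: 1190 × 0.962 = 1145
Band 3: 4714 × 0.964 = 4544
Band 4: 8387 × 0.976 = 8186
Band 5: 17530 × 0.946 = 16583
Net migration: Band 4 + 450 → 8636
End of period: [570, 1145, 4544, 8636, 16583]
— Period 3 —
Births: 4544 × 0.068 = 309
Band 2: 570 × 0.962 = 548
Band 3: 1145 × 0.964 = 1104
Band 4: 4544 × 0.976 = 4435
Band 5: 8636 × 0.946 = 8170
Net migration: Band 4 + 450 → 4885
End of period: [309, 548, 1104, 4885, 8170]
Dependents (band 0–14 + band 60–74) = 309 + 8170 = 8479; working-age = 6537; ratio = 8479/6537 × 100 = 129.7

129.7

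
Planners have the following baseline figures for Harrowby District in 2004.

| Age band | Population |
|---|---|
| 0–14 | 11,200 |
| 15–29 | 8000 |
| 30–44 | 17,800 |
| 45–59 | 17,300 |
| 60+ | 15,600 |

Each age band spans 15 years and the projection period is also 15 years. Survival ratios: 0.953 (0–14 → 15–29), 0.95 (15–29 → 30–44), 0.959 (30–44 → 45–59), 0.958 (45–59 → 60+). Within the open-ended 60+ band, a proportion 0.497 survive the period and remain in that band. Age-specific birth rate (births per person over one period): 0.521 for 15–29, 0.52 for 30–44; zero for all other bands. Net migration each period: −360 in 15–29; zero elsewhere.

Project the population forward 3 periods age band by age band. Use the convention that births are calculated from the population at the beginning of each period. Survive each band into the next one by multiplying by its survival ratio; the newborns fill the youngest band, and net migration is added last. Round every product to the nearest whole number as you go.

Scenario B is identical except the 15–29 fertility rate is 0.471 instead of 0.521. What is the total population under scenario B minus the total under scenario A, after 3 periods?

— Period 1 —
Births: 8000 × 0.521 = 4168, 17800 × 0.52 = 9256 → 13424
15–29: 11200 × 0.953 = 10674
30–44: 8000 × 0.95 = 7600
45–59: 17800 × 0.959 = 17070
60+: 17300 × 0.958 + 15600 × 0.497 = 16573 + 7753 = 24326
Net migration: 15–29 − 360 → 10314
End of period: [13424, 10314, 7600, 17070, 24326]
— Period 2 —
Births: 10314 × 0.521 = 5374, 7600 × 0.52 = 3952 → 9326
15–29: 13424 × 0.953 = 12793
30–44: 10314 × 0.95 = 9798
45–59: 7600 × 0.959 = 7288
60+: 17070 × 0.958 + 24326 × 0.497 = 16353 + 12090 = 28443
Net migration: 15–29 − 360 → 12433
End of period: [9326, 12433, 9798, 7288, 28443]
— Period 3 —
Births: 12433 × 0.521 = 6478, 9798 × 0.52 = 5095 → 11573
15–29: 9326 × 0.953 = 8888
30–44: 12433 × 0.95 = 11811
45–59: 9798 × 0.959 = 9396
60+: 7288 × 0.958 + 28443 × 0.497 = 6982 + 14136 = 21118
Net migration: 15–29 − 360 → 8528
End of period: [11573, 8528, 11811, 9396, 21118]
Scenario A total after 3 periods: 62426
Scenario B projection —
— Period 1 —
Births: 8000 × 0.471 = 3768, 17800 × 0.52 = 9256 → 13024
15–29: 11200 × 0.953 = 10674
30–44: 8000 × 0.95 = 7600
45–59: 17800 × 0.959 = 17070
60+: 17300 × 0.958 + 15600 × 0.497 = 16573 + 7753 = 24326
Net migration: 15–29 − 360 → 10314
End of period: [13024, 10314, 7600, 17070, 24326]
— Period 2 —
Births: 10314 × 0.471 = 4858, 7600 × 0.52 = 3952 → 8810
15–29: 13024 × 0.953 = 12412
30–44: 10314 × 0.95 = 9798
45–59: 7600 × 0.959 = 7288
60+: 17070 × 0.958 + 24326 × 0.497 = 16353 + 12090 = 28443
Net migration: 15–29 − 360 → 12052
End of period: [8810, 12052, 9798, 7288, 28443]
— Period 3 —
Births: 12052 × 0.471 = 5676, 9798 × 0.52 = 5095 → 10771
15–29: 8810 × 0.953 = 8396
30–44: 12052 × 0.95 = 11449
45–59: 9798 × 0.959 = 9396
60+: 7288 × 0.958 + 28443 × 0.497 = 6982 + 14136 = 21118
Net migration: 15–29 − 360 → 8036
End of period: [10771, 8036, 11449, 9396, 21118]
Scenario B total after 3 periods: 60770
Difference B − A = 60770 − 62426 = -1656

-1656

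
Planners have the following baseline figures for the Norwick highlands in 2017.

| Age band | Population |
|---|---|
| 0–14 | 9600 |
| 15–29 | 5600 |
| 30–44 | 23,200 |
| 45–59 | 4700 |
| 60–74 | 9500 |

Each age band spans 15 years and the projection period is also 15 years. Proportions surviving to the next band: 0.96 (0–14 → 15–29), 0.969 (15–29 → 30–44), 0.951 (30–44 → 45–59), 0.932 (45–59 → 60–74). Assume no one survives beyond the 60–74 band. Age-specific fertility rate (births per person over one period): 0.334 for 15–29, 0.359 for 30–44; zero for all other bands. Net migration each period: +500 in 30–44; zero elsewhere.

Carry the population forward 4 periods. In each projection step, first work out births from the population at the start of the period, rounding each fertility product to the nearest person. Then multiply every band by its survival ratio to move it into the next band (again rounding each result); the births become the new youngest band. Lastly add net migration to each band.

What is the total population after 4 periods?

Call the groups 1 to 5, youngest first.
— Period 1 —
Births: 5600 * 0.334 = 1870 ; 23200 * 0.359 = 8329 → total 10199
Group 2: 9600 * 0.96 = 9216
Group 3: 5600 * 0.969 = 5426
Group 4: 23200 * 0.951 = 22063
Group 5: 4700 * 0.932 = 4380
Net migration: Group 3 + 500 → 5926
Population now: 0–14=10199, 15–29=9216, 30–44=5926, 45–59=22063, 60–74=4380
— Period 2 —
Births: 9216 * 0.334 = 3078 ; 5926 * 0.359 = 2127 → total 5205
Group 2: 10199 * 0.96 = 9791
Group 3: 9216 * 0.969 = 8930
Group 4: 5926 * 0.951 = 5636
Group 5: 22063 * 0.932 = 20563
Net migration: Group 3 + 500 → 9430
Population now: 0–14=5205, 15–29=9791, 30–44=9430, 45–59=5636, 60–74=20563
— Period 3 —
Births: 9791 * 0.334 = 3270 ; 9430 * 0.359 = 3385 → total 6655
Group 2: 5205 * 0.96 = 4997
Group 3: 9791 * 0.969 = 9487
Group 4: 9430 * 0.951 = 8968
Group 5: 5636 * 0.932 = 5253
Net migration: Group 3 + 500 → 9987
Population now: 0–14=6655, 15–29=4997, 30–44=9987, 45–59=8968, 60–74=5253
— Period 4 —
Births: 4997 * 0.334 = 1669 ; 9987 * 0.359 = 3585 → total 5254
Group 2: 6655 * 0.96 = 6389
Group 3: 4997 * 0.969 = 4842
Group 4: 9987 * 0.951 = 9498
Group 5: 8968 * 0.932 = 8358
Net migration: Group 3 + 500 → 5342
Population now: 0–14=5254, 15–29=6389, 30–44=5342, 45–59=9498, 60–74=8358
Total after period 4: 5254 + 6389 + 5342 + 9498 + 8358 = 34841

34841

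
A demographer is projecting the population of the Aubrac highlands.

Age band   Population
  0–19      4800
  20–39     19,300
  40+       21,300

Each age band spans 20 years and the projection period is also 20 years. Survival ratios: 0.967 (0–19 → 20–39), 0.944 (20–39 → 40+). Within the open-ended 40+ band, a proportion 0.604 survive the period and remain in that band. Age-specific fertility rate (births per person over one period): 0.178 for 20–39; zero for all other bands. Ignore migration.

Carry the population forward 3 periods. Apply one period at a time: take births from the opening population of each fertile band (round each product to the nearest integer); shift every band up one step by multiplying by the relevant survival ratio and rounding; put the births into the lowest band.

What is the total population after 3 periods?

18513

Period 1:
Births: 19300 × 0.178 = 3435
20–39: 4800 × 0.967 = 4642
40+: 19300 × 0.944 + 21300 × 0.604 = 18219 + 12865 = 31084
→ [3435, 4642, 31084]
Period 2:
Births: 4642 × 0.178 = 826
20–39: 3435 × 0.967 = 3322
40+: 4642 × 0.944 + 31084 × 0.604 = 4382 + 18775 = 23157
→ [826, 3322, 23157]
Period 3:
Births: 3322 × 0.178 = 591
20–39: 826 × 0.967 = 799
40+: 3322 × 0.944 + 23157 × 0.604 = 3136 + 13987 = 17123
→ [591, 799, 17123]
Total after period 3: 591 + 799 + 17123 = 18513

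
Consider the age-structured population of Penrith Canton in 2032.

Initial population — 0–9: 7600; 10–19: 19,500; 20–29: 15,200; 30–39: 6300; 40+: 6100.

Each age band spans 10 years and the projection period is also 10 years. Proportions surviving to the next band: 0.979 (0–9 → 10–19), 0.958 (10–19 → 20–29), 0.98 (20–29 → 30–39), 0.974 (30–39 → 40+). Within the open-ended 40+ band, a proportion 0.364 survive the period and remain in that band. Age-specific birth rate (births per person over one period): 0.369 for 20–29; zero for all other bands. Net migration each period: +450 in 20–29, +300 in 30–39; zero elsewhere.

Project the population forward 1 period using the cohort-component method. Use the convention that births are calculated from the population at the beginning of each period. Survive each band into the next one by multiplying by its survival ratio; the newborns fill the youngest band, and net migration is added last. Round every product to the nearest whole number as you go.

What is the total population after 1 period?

Numbering the bands 1..5 from youngest to oldest:
— Period 1 —
Births: 15200 × 0.369 = 5609
Band 2: 7600 × 0.979 = 7440
Band 3: 19500 × 0.958 = 18681
Band 4: 15200 × 0.98 = 14896
Band 5: 6300 × 0.974 + 6100 × 0.364 = 6136 + 2220 = 8356
Net migration: Band 3 + 450 → 19131; Band 4 + 300 → 15196
→ [5609, 7440, 19131, 15196, 8356]
Total after period 1: 5609 + 7440 + 19131 + 15196 + 8356 = 55732

55732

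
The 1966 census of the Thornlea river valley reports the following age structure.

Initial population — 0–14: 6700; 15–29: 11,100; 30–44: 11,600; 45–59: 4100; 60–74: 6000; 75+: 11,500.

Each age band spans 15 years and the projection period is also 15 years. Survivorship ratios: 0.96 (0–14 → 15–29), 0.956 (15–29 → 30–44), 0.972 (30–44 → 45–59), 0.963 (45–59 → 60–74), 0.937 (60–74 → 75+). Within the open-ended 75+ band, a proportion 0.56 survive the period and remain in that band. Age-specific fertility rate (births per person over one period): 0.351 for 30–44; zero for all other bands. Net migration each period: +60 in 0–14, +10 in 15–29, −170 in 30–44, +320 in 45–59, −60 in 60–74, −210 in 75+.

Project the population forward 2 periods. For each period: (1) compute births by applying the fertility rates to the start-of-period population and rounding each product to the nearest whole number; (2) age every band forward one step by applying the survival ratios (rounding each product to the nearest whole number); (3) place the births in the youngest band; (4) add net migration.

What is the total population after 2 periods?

After projecting period 1:
Births: 11600 × 0.351 = 4072
15–29: 6700 × 0.96 = 6432
30–44: 11100 × 0.956 = 10612
45–59: 11600 × 0.972 = 11275
60–74: 4100 × 0.963 = 3948
75+: 6000 × 0.937 + 11500 × 0.56 = 5622 + 6440 = 12062
Net migration: 0–14 + 60 → 4132; 15–29 + 10 → 6442; 30–44 − 170 → 10442; 45–59 + 320 → 11595; 60–74 − 60 → 3888; 75+ − 210 → 11852
→ [4132, 6442, 10442, 11595, 3888, 11852]
After projecting period 2:
Births: 10442 × 0.351 = 3665
15–29: 4132 × 0.96 = 3967
30–44: 6442 × 0.956 = 6159
45–59: 10442 × 0.972 = 10150
60–74: 11595 × 0.963 = 11166
75+: 3888 × 0.937 + 11852 × 0.56 = 3643 + 6637 = 10280
Net migration: 0–14 + 60 → 3725; 15–29 + 10 → 3977; 30–44 − 170 → 5989; 45–59 + 320 → 10470; 60–74 − 60 → 11106; 75+ − 210 → 10070
→ [3725, 3977, 5989, 10470, 11106, 10070]
Total after period 2: 3725 + 3977 + 5989 + 10470 + 11106 + 10070 = 45337

45337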